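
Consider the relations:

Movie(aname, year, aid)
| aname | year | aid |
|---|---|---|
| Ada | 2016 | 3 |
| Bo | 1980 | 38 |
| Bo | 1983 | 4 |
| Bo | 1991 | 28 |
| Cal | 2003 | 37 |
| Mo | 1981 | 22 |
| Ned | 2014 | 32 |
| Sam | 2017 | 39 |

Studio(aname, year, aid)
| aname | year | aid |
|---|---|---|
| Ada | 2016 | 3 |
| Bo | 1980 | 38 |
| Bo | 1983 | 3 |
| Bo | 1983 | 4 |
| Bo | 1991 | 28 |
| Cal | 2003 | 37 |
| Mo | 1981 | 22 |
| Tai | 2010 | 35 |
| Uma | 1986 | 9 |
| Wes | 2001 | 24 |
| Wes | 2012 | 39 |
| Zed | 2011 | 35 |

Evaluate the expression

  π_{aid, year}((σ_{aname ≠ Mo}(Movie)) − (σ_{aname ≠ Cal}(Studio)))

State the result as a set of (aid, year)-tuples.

{(32, 2014), (37, 2003), (39, 2017)}

Filtering on aname ≠ Mo leaves {(Ada, 2016, 3), (Bo, 1980, 38), (Bo, 1983, 4), (Bo, 1991, 28), (Cal, 2003, 37), (Ned, 2014, 32), (Sam, 2017, 39)}.
Filtering on aname ≠ Cal leaves {(Ada, 2016, 3), (Bo, 1980, 38), (Bo, 1983, 3), (Bo, 1983, 4), (Bo, 1991, 28), (Mo, 1981, 22), (Tai, 2010, 35), (Uma, 1986, 9), (Wes, 2001, 24), (Wes, 2012, 39), (Zed, 2011, 35)}.
Difference: {(Ada, 2016, 3), (Bo, 1980, 38), (Bo, 1983, 4), (Bo, 1991, 28), (Cal, 2003, 37), (Ned, 2014, 32), (Sam, 2017, 39)} with {(Ada, 2016, 3), (Bo, 1980, 38), (Bo, 1983, 3), (Bo, 1983, 4), (Bo, 1991, 28), (Mo, 1981, 22), (Tai, 2010, 35), (Uma, 1986, 9), (Wes, 2001, 24), (Wes, 2012, 39), (Zed, 2011, 35)} → {(Cal, 2003, 37), (Ned, 2014, 32), (Sam, 2017, 39)}
π[aid, year]: project onto (aid, year) → {(32, 2014), (37, 2003), (39, 2017)}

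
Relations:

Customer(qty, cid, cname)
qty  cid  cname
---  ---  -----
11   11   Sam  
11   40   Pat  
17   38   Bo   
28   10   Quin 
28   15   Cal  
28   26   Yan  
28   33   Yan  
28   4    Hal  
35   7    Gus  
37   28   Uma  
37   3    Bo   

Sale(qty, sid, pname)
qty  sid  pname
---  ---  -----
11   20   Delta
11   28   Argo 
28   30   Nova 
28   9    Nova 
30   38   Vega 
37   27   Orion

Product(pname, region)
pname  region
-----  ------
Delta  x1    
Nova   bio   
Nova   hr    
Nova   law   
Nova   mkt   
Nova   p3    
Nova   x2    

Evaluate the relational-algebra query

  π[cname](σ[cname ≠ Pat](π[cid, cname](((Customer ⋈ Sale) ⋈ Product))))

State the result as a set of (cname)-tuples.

Customer ⋈ Sale (natural join on qty): {(11, 11, Sam, 20, Delta), (11, 11, Sam, 28, Argo), (11, 40, Pat, 20, Delta), (11, 40, Pat, 28, Argo), (28, 10, Quin, 30, Nova), (28, 10, Quin, 9, Nova), (28, 15, Cal, 30, Nova), (28, 15, Cal, 9, Nova), (28, 26, Yan, 30, Nova), (28, 26, Yan, 9, Nova), (28, 33, Yan, 30, Nova), (28, 33, Yan, 9, Nova), (28, 4, Hal, 30, Nova), (28, 4, Hal, 9, Nova), (37, 28, Uma, 27, Orion), (37, 3, Bo, 27, Orion)}
(Customer ⋈ Sale) ⋈ Product (natural join on pname): {(11, 11, Sam, 20, Delta, x1), (11, 40, Pat, 20, Delta, x1), (28, 10, Quin, 30, Nova, bio), (28, 10, Quin, 30, Nova, hr), (28, 10, Quin, 30, Nova, law), (28, 10, Quin, 30, Nova, mkt), (28, 10, Quin, 30, Nova, p3), (28, 10, Quin, 30, Nova, x2), (28, 10, Quin, 9, Nova, bio), (28, 10, Quin, 9, Nova, hr), (28, 10, Quin, 9, Nova, law), (28, 10, Quin, 9, Nova, mkt), (28, 10, Quin, 9, Nova, p3), (28, 10, Quin, 9, Nova, x2), (28, 15, Cal, 30, Nova, bio), (28, 15, Cal, 30, Nova, hr), (28, 15, Cal, 30, Nova, law), (28, 15, Cal, 30, Nova, mkt), (28, 15, Cal, 30, Nova, p3), (28, 15, Cal, 30, Nova, x2), (28, 15, Cal, 9, Nova, bio), (28, 15, Cal, 9, Nova, hr), (28, 15, Cal, 9, Nova, law), (28, 15, Cal, 9, Nova, mkt), (28, 15, Cal, 9, Nova, p3), (28, 15, Cal, 9, Nova, x2), (28, 26, Yan, 30, Nova, bio), (28, 26, Yan, 30, Nova, hr), (28, 26, Yan, 30, Nova, law), (28, 26, Yan, 30, Nova, mkt), (28, 26, Yan, 30, Nova, p3), (28, 26, Yan, 30, Nova, x2), (28, 26, Yan, 9, Nova, bio), (28, 26, Yan, 9, Nova, hr), (28, 26, Yan, 9, Nova, law), (28, 26, Yan, 9, Nova, mkt), (28, 26, Yan, 9, Nova, p3), (28, 26, Yan, 9, Nova, x2), (28, 33, Yan, 30, Nova, bio), (28, 33, Yan, 30, Nova, hr), (28, 33, Yan, 30, Nova, law), (28, 33, Yan, 30, Nova, mkt), (28, 33, Yan, 30, Nova, p3), (28, 33, Yan, 30, Nova, x2), (28, 33, Yan, 9, Nova, bio), (28, 33, Yan, 9, Nova, hr), (28, 33, Yan, 9, Nova, law), (28, 33, Yan, 9, Nova, mkt), (28, 33, Yan, 9, Nova, p3), (28, 33, Yan, 9, Nova, x2), (28, 4, Hal, 30, Nova, bio), (28, 4, Hal, 30, Nova, hr), (28, 4, Hal, 30, Nova, law), (28, 4, Hal, 30, Nova, mkt), (28, 4, Hal, 30, Nova, p3), (28, 4, Hal, 30, Nova, x2), (28, 4, Hal, 9, Nova, bio), (28, 4, Hal, 9, Nova, hr), (28, 4, Hal, 9, Nova, law), (28, 4, Hal, 9, Nova, mkt), (28, 4, Hal, 9, Nova, p3), (28, 4, Hal, 9, Nova, x2)}
Projecting to cid, cname (55 duplicate(s) eliminated): {(10, Quin), (11, Sam), (15, Cal), (26, Yan), (33, Yan), (4, Hal), (40, Pat)}
Filtering on cname ≠ Pat leaves {(10, Quin), (11, Sam), (15, Cal), (26, Yan), (33, Yan), (4, Hal)}.
Projecting to cname (1 duplicate(s) eliminated): {Cal, Hal, Quin, Sam, Yan}

{Cal, Hal, Quin, Sam, Yan}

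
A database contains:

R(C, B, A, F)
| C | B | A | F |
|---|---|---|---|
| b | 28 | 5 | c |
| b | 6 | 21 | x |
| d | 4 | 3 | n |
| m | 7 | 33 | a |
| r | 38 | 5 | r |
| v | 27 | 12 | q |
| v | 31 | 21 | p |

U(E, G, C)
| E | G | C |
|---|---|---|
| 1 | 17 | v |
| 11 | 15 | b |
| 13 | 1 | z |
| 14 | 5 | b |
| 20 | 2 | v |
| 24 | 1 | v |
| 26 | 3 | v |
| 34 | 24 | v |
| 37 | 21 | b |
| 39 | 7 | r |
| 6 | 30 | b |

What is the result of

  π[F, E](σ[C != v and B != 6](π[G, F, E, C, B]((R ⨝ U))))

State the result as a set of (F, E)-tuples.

{(c, 11), (c, 14), (c, 37), (c, 6), (r, 39)}

Joining R and U on C yields {(b, 28, 5, c, 11, 15), (b, 28, 5, c, 14, 5), (b, 28, 5, c, 37, 21), (b, 28, 5, c, 6, 30), (b, 6, 21, x, 11, 15), (b, 6, 21, x, 14, 5), (b, 6, 21, x, 37, 21), (b, 6, 21, x, 6, 30), (r, 38, 5, r, 39, 7), (v, 27, 12, q, 1, 17), (v, 27, 12, q, 20, 2), (v, 27, 12, q, 24, 1), (v, 27, 12, q, 26, 3), (v, 27, 12, q, 34, 24), (v, 31, 21, p, 1, 17), (v, 31, 21, p, 20, 2), (v, 31, 21, p, 24, 1), (v, 31, 21, p, 26, 3), (v, 31, 21, p, 34, 24)}.
Keep only column(s) G, F, E, C, B: {(1, p, 24, v, 31), (1, q, 24, v, 27), (15, c, 11, b, 28), (15, x, 11, b, 6), (17, p, 1, v, 31), (17, q, 1, v, 27), (2, p, 20, v, 31), (2, q, 20, v, 27), (21, c, 37, b, 28), (21, x, 37, b, 6), (24, p, 34, v, 31), (24, q, 34, v, 27), (3, p, 26, v, 31), (3, q, 26, v, 27), (30, c, 6, b, 28), (30, x, 6, b, 6), (5, c, 14, b, 28), (5, x, 14, b, 6), (7, r, 39, r, 38)}
Filtering on C != v and B != 6 leaves {(15, c, 11, b, 28), (21, c, 37, b, 28), (30, c, 6, b, 28), (5, c, 14, b, 28), (7, r, 39, r, 38)}.
Keep only column(s) F, E: {(c, 11), (c, 14), (c, 37), (c, 6), (r, 39)}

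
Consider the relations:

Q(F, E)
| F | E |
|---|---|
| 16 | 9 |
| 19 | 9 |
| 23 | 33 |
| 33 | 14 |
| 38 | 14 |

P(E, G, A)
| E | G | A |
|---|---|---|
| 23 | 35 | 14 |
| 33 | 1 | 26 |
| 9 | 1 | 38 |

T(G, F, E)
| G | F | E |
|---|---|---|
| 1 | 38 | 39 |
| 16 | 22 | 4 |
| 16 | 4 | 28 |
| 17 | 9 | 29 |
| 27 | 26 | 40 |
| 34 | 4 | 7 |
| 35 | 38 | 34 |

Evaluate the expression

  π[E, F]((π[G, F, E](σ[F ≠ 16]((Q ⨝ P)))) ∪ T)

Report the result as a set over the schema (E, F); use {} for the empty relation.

{(28, 4), (29, 9), (33, 23), (34, 38), (39, 38), (4, 22), (40, 26), (7, 4), (9, 19)}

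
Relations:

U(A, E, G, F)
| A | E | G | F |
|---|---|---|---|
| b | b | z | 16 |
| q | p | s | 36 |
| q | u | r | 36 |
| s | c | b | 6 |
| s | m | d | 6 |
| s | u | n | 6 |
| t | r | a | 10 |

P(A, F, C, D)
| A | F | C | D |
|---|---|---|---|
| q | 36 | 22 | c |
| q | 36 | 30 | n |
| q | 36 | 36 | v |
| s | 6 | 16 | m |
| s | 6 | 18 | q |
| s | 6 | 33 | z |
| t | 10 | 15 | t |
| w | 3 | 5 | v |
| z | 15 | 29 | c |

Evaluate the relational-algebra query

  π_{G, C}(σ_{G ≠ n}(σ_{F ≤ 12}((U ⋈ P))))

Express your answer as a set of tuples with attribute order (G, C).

Joining U and P on A, F yields {(q, p, s, 36, 22, c), (q, p, s, 36, 30, n), (q, p, s, 36, 36, v), (q, u, r, 36, 22, c), (q, u, r, 36, 30, n), (q, u, r, 36, 36, v), (s, c, b, 6, 16, m), (s, c, b, 6, 18, q), (s, c, b, 6, 33, z), (s, m, d, 6, 16, m), (s, m, d, 6, 18, q), (s, m, d, 6, 33, z), (s, u, n, 6, 16, m), (s, u, n, 6, 18, q), (s, u, n, 6, 33, z), (t, r, a, 10, 15, t)}.
Filtering on F ≤ 12 leaves {(s, c, b, 6, 16, m), (s, c, b, 6, 18, q), (s, c, b, 6, 33, z), (s, m, d, 6, 16, m), (s, m, d, 6, 18, q), (s, m, d, 6, 33, z), (s, u, n, 6, 16, m), (s, u, n, 6, 18, q), (s, u, n, 6, 33, z), (t, r, a, 10, 15, t)}.
Filtering on G ≠ n leaves {(s, c, b, 6, 16, m), (s, c, b, 6, 18, q), (s, c, b, 6, 33, z), (s, m, d, 6, 16, m), (s, m, d, 6, 18, q), (s, m, d, 6, 33, z), (t, r, a, 10, 15, t)}.
π[G, C]: project onto (G, C) → {(a, 15), (b, 16), (b, 18), (b, 33), (d, 16), (d, 18), (d, 33)}

{(a, 15), (b, 16), (b, 18), (b, 33), (d, 16), (d, 18), (d, 33)}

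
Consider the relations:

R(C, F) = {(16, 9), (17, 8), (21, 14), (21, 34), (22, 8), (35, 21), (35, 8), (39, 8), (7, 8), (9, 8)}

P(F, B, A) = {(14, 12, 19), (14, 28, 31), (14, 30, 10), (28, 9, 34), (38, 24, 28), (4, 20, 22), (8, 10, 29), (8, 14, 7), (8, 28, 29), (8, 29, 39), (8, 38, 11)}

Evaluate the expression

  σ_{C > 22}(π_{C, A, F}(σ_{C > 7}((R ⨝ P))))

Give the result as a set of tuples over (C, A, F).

Natural join on F: {(17, 8, 10, 29), (17, 8, 14, 7), (17, 8, 28, 29), (17, 8, 29, 39), (17, 8, 38, 11), (21, 14, 12, 19), (21, 14, 28, 31), (21, 14, 30, 10), (22, 8, 10, 29), (22, 8, 14, 7), (22, 8, 28, 29), (22, 8, 29, 39), (22, 8, 38, 11), (35, 8, 10, 29), (35, 8, 14, 7), (35, 8, 28, 29), (35, 8, 29, 39), (35, 8, 38, 11), (39, 8, 10, 29), (39, 8, 14, 7), (39, 8, 28, 29), (39, 8, 29, 39), (39, 8, 38, 11), (7, 8, 10, 29), (7, 8, 14, 7), (7, 8, 28, 29), (7, 8, 29, 39), (7, 8, 38, 11), (9, 8, 10, 29), (9, 8, 14, 7), (9, 8, 28, 29), (9, 8, 29, 39), (9, 8, 38, 11)}
σ[C > 7]: keep tuples satisfying C > 7 → {(17, 8, 10, 29), (17, 8, 14, 7), (17, 8, 28, 29), (17, 8, 29, 39), (17, 8, 38, 11), (21, 14, 12, 19), (21, 14, 28, 31), (21, 14, 30, 10), (22, 8, 10, 29), (22, 8, 14, 7), (22, 8, 28, 29), (22, 8, 29, 39), (22, 8, 38, 11), (35, 8, 10, 29), (35, 8, 14, 7), (35, 8, 28, 29), (35, 8, 29, 39), (35, 8, 38, 11), (39, 8, 10, 29), (39, 8, 14, 7), (39, 8, 28, 29), (39, 8, 29, 39), (39, 8, 38, 11), (9, 8, 10, 29), (9, 8, 14, 7), (9, 8, 28, 29), (9, 8, 29, 39), (9, 8, 38, 11)}
Keep only column(s) C, A, F (5 duplicate(s) eliminated): {(17, 11, 8), (17, 29, 8), (17, 39, 8), (17, 7, 8), (21, 10, 14), (21, 19, 14), (21, 31, 14), (22, 11, 8), (22, 29, 8), (22, 39, 8), (22, 7, 8), (35, 11, 8), (35, 29, 8), (35, 39, 8), (35, 7, 8), (39, 11, 8), (39, 29, 8), (39, 39, 8), (39, 7, 8), (9, 11, 8), (9, 29, 8), (9, 39, 8), (9, 7, 8)}
σ[C > 22]: keep tuples satisfying C > 22 → {(35, 11, 8), (35, 29, 8), (35, 39, 8), (35, 7, 8), (39, 11, 8), (39, 29, 8), (39, 39, 8), (39, 7, 8)}

{(35, 11, 8), (35, 29, 8), (35, 39, 8), (35, 7, 8), (39, 11, 8), (39, 29, 8), (39, 39, 8), (39, 7, 8)}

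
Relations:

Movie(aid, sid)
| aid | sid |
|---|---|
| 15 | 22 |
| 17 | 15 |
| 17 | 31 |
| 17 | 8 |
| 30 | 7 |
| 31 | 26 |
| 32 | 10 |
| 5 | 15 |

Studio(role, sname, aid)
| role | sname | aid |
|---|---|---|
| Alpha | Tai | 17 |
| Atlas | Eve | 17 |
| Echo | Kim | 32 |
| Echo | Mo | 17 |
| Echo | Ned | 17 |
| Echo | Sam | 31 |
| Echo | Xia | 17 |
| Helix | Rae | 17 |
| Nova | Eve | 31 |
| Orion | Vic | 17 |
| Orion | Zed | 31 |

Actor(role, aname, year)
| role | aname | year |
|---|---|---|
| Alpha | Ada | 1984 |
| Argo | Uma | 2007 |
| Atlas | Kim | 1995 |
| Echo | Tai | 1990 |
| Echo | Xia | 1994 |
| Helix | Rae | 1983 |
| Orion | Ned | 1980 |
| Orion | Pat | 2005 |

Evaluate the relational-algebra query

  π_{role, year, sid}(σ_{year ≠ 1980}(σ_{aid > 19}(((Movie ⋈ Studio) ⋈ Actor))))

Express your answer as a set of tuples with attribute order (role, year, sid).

{(Echo, 1990, 10), (Echo, 1990, 26), (Echo, 1994, 10), (Echo, 1994, 26), (Orion, 2005, 26)}

Joining Movie and Studio on aid yields {(17, 15, Alpha, Tai), (17, 15, Atlas, Eve), (17, 15, Echo, Mo), (17, 15, Echo, Ned), (17, 15, Echo, Xia), (17, 15, Helix, Rae), (17, 15, Orion, Vic), (17, 31, Alpha, Tai), (17, 31, Atlas, Eve), (17, 31, Echo, Mo), (17, 31, Echo, Ned), (17, 31, Echo, Xia), (17, 31, Helix, Rae), (17, 31, Orion, Vic), (17, 8, Alpha, Tai), (17, 8, Atlas, Eve), (17, 8, Echo, Mo), (17, 8, Echo, Ned), (17, 8, Echo, Xia), (17, 8, Helix, Rae), (17, 8, Orion, Vic), (31, 26, Echo, Sam), (31, 26, Nova, Eve), (31, 26, Orion, Zed), (32, 10, Echo, Kim)}.
Joining (Movie ⋈ Studio) and Actor on role yields {(17, 15, Alpha, Tai, Ada, 1984), (17, 15, Atlas, Eve, Kim, 1995), (17, 15, Echo, Mo, Tai, 1990), (17, 15, Echo, Mo, Xia, 1994), (17, 15, Echo, Ned, Tai, 1990), (17, 15, Echo, Ned, Xia, 1994), (17, 15, Echo, Xia, Tai, 1990), (17, 15, Echo, Xia, Xia, 1994), (17, 15, Helix, Rae, Rae, 1983), (17, 15, Orion, Vic, Ned, 1980), (17, 15, Orion, Vic, Pat, 2005), (17, 31, Alpha, Tai, Ada, 1984), (17, 31, Atlas, Eve, Kim, 1995), (17, 31, Echo, Mo, Tai, 1990), (17, 31, Echo, Mo, Xia, 1994), (17, 31, Echo, Ned, Tai, 1990), (17, 31, Echo, Ned, Xia, 1994), (17, 31, Echo, Xia, Tai, 1990), (17, 31, Echo, Xia, Xia, 1994), (17, 31, Helix, Rae, Rae, 1983), (17, 31, Orion, Vic, Ned, 1980), (17, 31, Orion, Vic, Pat, 2005), (17, 8, Alpha, Tai, Ada, 1984), (17, 8, Atlas, Eve, Kim, 1995), (17, 8, Echo, Mo, Tai, 1990), (17, 8, Echo, Mo, Xia, 1994), (17, 8, Echo, Ned, Tai, 1990), (17, 8, Echo, Ned, Xia, 1994), (17, 8, Echo, Xia, Tai, 1990), (17, 8, Echo, Xia, Xia, 1994), (17, 8, Helix, Rae, Rae, 1983), (17, 8, Orion, Vic, Ned, 1980), (17, 8, Orion, Vic, Pat, 2005), (31, 26, Echo, Sam, Tai, 1990), (31, 26, Echo, Sam, Xia, 1994), (31, 26, Orion, Zed, Ned, 1980), (31, 26, Orion, Zed, Pat, 2005), (32, 10, Echo, Kim, Tai, 1990), (32, 10, Echo, Kim, Xia, 1994)}.
σ[aid > 19]: keep tuples satisfying aid > 19 → {(31, 26, Echo, Sam, Tai, 1990), (31, 26, Echo, Sam, Xia, 1994), (31, 26, Orion, Zed, Ned, 1980), (31, 26, Orion, Zed, Pat, 2005), (32, 10, Echo, Kim, Tai, 1990), (32, 10, Echo, Kim, Xia, 1994)}
σ[year ≠ 1980]: keep tuples satisfying year ≠ 1980 → {(31, 26, Echo, Sam, Tai, 1990), (31, 26, Echo, Sam, Xia, 1994), (31, 26, Orion, Zed, Pat, 2005), (32, 10, Echo, Kim, Tai, 1990), (32, 10, Echo, Kim, Xia, 1994)}
Keep only column(s) role, year, sid: {(Echo, 1990, 10), (Echo, 1990, 26), (Echo, 1994, 10), (Echo, 1994, 26), (Orion, 2005, 26)}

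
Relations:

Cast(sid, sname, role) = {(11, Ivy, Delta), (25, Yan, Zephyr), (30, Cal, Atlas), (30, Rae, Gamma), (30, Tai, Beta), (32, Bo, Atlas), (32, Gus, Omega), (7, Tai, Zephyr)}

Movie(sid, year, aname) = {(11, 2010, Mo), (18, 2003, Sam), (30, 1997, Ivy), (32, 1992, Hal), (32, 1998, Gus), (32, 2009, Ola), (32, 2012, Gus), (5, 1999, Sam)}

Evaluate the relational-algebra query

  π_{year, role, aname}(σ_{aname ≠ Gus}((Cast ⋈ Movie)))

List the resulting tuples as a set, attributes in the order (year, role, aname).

Joining Cast and Movie on sid yields {(11, Ivy, Delta, 2010, Mo), (30, Cal, Atlas, 1997, Ivy), (30, Rae, Gamma, 1997, Ivy), (30, Tai, Beta, 1997, Ivy), (32, Bo, Atlas, 1992, Hal), (32, Bo, Atlas, 1998, Gus), (32, Bo, Atlas, 2009, Ola), (32, Bo, Atlas, 2012, Gus), (32, Gus, Omega, 1992, Hal), (32, Gus, Omega, 1998, Gus), (32, Gus, Omega, 2009, Ola), (32, Gus, Omega, 2012, Gus)}.
σ[aname ≠ Gus]: keep tuples satisfying aname ≠ Gus → {(11, Ivy, Delta, 2010, Mo), (30, Cal, Atlas, 1997, Ivy), (30, Rae, Gamma, 1997, Ivy), (30, Tai, Beta, 1997, Ivy), (32, Bo, Atlas, 1992, Hal), (32, Bo, Atlas, 2009, Ola), (32, Gus, Omega, 1992, Hal), (32, Gus, Omega, 2009, Ola)}
π_{year, role, aname} gives {(1992, Atlas, Hal), (1992, Omega, Hal), (1997, Atlas, Ivy), (1997, Beta, Ivy), (1997, Gamma, Ivy), (2009, Atlas, Ola), (2009, Omega, Ola), (2010, Delta, Mo)}.

{(1992, Atlas, Hal), (1992, Omega, Hal), (1997, Atlas, Ivy), (1997, Beta, Ivy), (1997, Gamma, Ivy), (2009, Atlas, Ola), (2009, Omega, Ola), (2010, Delta, Mo)}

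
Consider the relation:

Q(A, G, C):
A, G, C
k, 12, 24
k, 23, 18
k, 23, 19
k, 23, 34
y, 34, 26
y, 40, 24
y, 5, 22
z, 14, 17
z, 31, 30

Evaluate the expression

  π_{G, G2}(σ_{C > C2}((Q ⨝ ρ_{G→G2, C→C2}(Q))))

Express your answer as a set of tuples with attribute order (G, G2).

{(12, 23), (23, 12), (23, 23), (31, 14), (34, 40), (34, 5), (40, 5)}

ρ[G→G2, C→C2]: schema becomes (A, G2, C2); tuples unchanged.
Joining Q and ρ_{G→G2, C→C2}(Q) on A yields {(k, 12, 24, 12, 24), (k, 12, 24, 23, 18), (k, 12, 24, 23, 19), (k, 12, 24, 23, 34), (k, 23, 18, 12, 24), (k, 23, 18, 23, 18), (k, 23, 18, 23, 19), (k, 23, 18, 23, 34), (k, 23, 19, 12, 24), (k, 23, 19, 23, 18), (k, 23, 19, 23, 19), (k, 23, 19, 23, 34), (k, 23, 34, 12, 24), (k, 23, 34, 23, 18), (k, 23, 34, 23, 19), (k, 23, 34, 23, 34), (y, 34, 26, 34, 26), (y, 34, 26, 40, 24), (y, 34, 26, 5, 22), (y, 40, 24, 34, 26), (y, 40, 24, 40, 24), (y, 40, 24, 5, 22), (y, 5, 22, 34, 26), (y, 5, 22, 40, 24), (y, 5, 22, 5, 22), (z, 14, 17, 14, 17), (z, 14, 17, 31, 30), (z, 31, 30, 14, 17), (z, 31, 30, 31, 30)}.
σ[C > C2]: keep tuples satisfying C > C2 → {(k, 12, 24, 23, 18), (k, 12, 24, 23, 19), (k, 23, 19, 23, 18), (k, 23, 34, 12, 24), (k, 23, 34, 23, 18), (k, 23, 34, 23, 19), (y, 34, 26, 40, 24), (y, 34, 26, 5, 22), (y, 40, 24, 5, 22), (z, 31, 30, 14, 17)}
Projecting to G, G2 (3 duplicate(s) eliminated): {(12, 23), (23, 12), (23, 23), (31, 14), (34, 40), (34, 5), (40, 5)}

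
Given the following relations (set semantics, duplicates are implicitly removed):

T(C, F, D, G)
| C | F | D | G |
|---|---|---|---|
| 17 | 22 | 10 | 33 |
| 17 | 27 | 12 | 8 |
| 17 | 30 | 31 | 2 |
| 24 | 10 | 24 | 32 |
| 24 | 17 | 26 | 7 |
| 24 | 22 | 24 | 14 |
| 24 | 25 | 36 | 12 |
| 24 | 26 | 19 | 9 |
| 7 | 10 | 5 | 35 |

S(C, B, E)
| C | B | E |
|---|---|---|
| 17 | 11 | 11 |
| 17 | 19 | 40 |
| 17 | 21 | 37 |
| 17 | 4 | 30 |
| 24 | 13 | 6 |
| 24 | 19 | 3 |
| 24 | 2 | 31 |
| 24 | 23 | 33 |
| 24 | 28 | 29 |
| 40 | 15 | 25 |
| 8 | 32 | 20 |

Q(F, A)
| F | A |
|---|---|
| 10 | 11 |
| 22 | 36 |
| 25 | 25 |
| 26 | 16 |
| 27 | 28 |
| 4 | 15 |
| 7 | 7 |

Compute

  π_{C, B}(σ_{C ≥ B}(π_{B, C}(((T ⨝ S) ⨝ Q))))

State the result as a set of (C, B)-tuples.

Natural join on C: {(17, 22, 10, 33, 11, 11), (17, 22, 10, 33, 19, 40), (17, 22, 10, 33, 21, 37), (17, 22, 10, 33, 4, 30), (17, 27, 12, 8, 11, 11), (17, 27, 12, 8, 19, 40), (17, 27, 12, 8, 21, 37), (17, 27, 12, 8, 4, 30), (17, 30, 31, 2, 11, 11), (17, 30, 31, 2, 19, 40), (17, 30, 31, 2, 21, 37), (17, 30, 31, 2, 4, 30), (24, 10, 24, 32, 13, 6), (24, 10, 24, 32, 19, 3), (24, 10, 24, 32, 2, 31), (24, 10, 24, 32, 23, 33), (24, 10, 24, 32, 28, 29), (24, 17, 26, 7, 13, 6), (24, 17, 26, 7, 19, 3), (24, 17, 26, 7, 2, 31), (24, 17, 26, 7, 23, 33), (24, 17, 26, 7, 28, 29), (24, 22, 24, 14, 13, 6), (24, 22, 24, 14, 19, 3), (24, 22, 24, 14, 2, 31), (24, 22, 24, 14, 23, 33), (24, 22, 24, 14, 28, 29), (24, 25, 36, 12, 13, 6), (24, 25, 36, 12, 19, 3), (24, 25, 36, 12, 2, 31), (24, 25, 36, 12, 23, 33), (24, 25, 36, 12, 28, 29), (24, 26, 19, 9, 13, 6), (24, 26, 19, 9, 19, 3), (24, 26, 19, 9, 2, 31), (24, 26, 19, 9, 23, 33), (24, 26, 19, 9, 28, 29)}
Natural join on F: {(17, 22, 10, 33, 11, 11, 36), (17, 22, 10, 33, 19, 40, 36), (17, 22, 10, 33, 21, 37, 36), (17, 22, 10, 33, 4, 30, 36), (17, 27, 12, 8, 11, 11, 28), (17, 27, 12, 8, 19, 40, 28), (17, 27, 12, 8, 21, 37, 28), (17, 27, 12, 8, 4, 30, 28), (24, 10, 24, 32, 13, 6, 11), (24, 10, 24, 32, 19, 3, 11), (24, 10, 24, 32, 2, 31, 11), (24, 10, 24, 32, 23, 33, 11), (24, 10, 24, 32, 28, 29, 11), (24, 22, 24, 14, 13, 6, 36), (24, 22, 24, 14, 19, 3, 36), (24, 22, 24, 14, 2, 31, 36), (24, 22, 24, 14, 23, 33, 36), (24, 22, 24, 14, 28, 29, 36), (24, 25, 36, 12, 13, 6, 25), (24, 25, 36, 12, 19, 3, 25), (24, 25, 36, 12, 2, 31, 25), (24, 25, 36, 12, 23, 33, 25), (24, 25, 36, 12, 28, 29, 25), (24, 26, 19, 9, 13, 6, 16), (24, 26, 19, 9, 19, 3, 16), (24, 26, 19, 9, 2, 31, 16), (24, 26, 19, 9, 23, 33, 16), (24, 26, 19, 9, 28, 29, 16)}
π[B, C]: project onto (B, C) (19 duplicate(s) eliminated) → {(11, 17), (13, 24), (19, 17), (19, 24), (2, 24), (21, 17), (23, 24), (28, 24), (4, 17)}
Selection C ≥ B: {(11, 17), (13, 24), (19, 24), (2, 24), (23, 24), (4, 17)}
π[C, B]: project onto (C, B) → {(17, 11), (17, 4), (24, 13), (24, 19), (24, 2), (24, 23)}

{(17, 11), (17, 4), (24, 13), (24, 19), (24, 2), (24, 23)}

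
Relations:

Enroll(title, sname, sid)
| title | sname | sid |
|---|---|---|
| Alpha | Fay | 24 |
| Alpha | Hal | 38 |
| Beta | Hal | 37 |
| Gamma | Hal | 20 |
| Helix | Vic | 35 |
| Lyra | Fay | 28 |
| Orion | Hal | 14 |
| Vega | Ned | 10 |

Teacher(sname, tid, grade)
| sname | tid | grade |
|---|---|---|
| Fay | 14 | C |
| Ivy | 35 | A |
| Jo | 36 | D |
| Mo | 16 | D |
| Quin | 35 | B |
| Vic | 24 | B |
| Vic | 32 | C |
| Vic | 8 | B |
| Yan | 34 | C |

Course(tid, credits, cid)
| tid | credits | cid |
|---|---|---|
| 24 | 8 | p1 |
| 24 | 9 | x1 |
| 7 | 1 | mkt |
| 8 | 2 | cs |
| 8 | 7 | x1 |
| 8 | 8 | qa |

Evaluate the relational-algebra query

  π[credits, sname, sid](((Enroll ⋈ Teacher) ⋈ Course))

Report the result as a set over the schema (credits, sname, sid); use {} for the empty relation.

Enroll ⋈ Teacher (natural join on sname): {(Alpha, Fay, 24, 14, C), (Helix, Vic, 35, 24, B), (Helix, Vic, 35, 32, C), (Helix, Vic, 35, 8, B), (Lyra, Fay, 28, 14, C)}
(Enroll ⋈ Teacher) ⋈ Course (natural join on tid): {(Helix, Vic, 35, 24, B, 8, p1), (Helix, Vic, 35, 24, B, 9, x1), (Helix, Vic, 35, 8, B, 2, cs), (Helix, Vic, 35, 8, B, 7, x1), (Helix, Vic, 35, 8, B, 8, qa)}
Projecting to credits, sname, sid (1 duplicate(s) eliminated): {(2, Vic, 35), (7, Vic, 35), (8, Vic, 35), (9, Vic, 35)}

{(2, Vic, 35), (7, Vic, 35), (8, Vic, 35), (9, Vic, 35)}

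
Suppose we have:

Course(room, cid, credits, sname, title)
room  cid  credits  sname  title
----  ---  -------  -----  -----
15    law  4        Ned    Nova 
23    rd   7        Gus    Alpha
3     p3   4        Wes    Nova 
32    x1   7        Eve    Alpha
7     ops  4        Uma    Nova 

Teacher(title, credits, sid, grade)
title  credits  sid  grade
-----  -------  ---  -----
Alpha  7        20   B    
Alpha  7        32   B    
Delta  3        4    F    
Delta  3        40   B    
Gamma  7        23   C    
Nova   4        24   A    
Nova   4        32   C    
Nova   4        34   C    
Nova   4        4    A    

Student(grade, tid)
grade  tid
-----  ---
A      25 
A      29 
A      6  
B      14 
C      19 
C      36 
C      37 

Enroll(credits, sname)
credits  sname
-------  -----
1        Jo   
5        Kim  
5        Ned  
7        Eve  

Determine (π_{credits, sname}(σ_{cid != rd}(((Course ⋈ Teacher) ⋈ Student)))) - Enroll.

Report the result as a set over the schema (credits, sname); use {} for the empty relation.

{(4, Ned), (4, Uma), (4, Wes)}

Natural join on credits, title: {(15, law, 4, Ned, Nova, 24, A), (15, law, 4, Ned, Nova, 32, C), (15, law, 4, Ned, Nova, 34, C), (15, law, 4, Ned, Nova, 4, A), (23, rd, 7, Gus, Alpha, 20, B), (23, rd, 7, Gus, Alpha, 32, B), (3, p3, 4, Wes, Nova, 24, A), (3, p3, 4, Wes, Nova, 32, C), (3, p3, 4, Wes, Nova, 34, C), (3, p3, 4, Wes, Nova, 4, A), (32, x1, 7, Eve, Alpha, 20, B), (32, x1, 7, Eve, Alpha, 32, B), (7, ops, 4, Uma, Nova, 24, A), (7, ops, 4, Uma, Nova, 32, C), (7, ops, 4, Uma, Nova, 34, C), (7, ops, 4, Uma, Nova, 4, A)}
Natural join on grade: {(15, law, 4, Ned, Nova, 24, A, 25), (15, law, 4, Ned, Nova, 24, A, 29), (15, law, 4, Ned, Nova, 24, A, 6), (15, law, 4, Ned, Nova, 32, C, 19), (15, law, 4, Ned, Nova, 32, C, 36), (15, law, 4, Ned, Nova, 32, C, 37), (15, law, 4, Ned, Nova, 34, C, 19), (15, law, 4, Ned, Nova, 34, C, 36), (15, law, 4, Ned, Nova, 34, C, 37), (15, law, 4, Ned, Nova, 4, A, 25), (15, law, 4, Ned, Nova, 4, A, 29), (15, law, 4, Ned, Nova, 4, A, 6), (23, rd, 7, Gus, Alpha, 20, B, 14), (23, rd, 7, Gus, Alpha, 32, B, 14), (3, p3, 4, Wes, Nova, 24, A, 25), (3, p3, 4, Wes, Nova, 24, A, 29), (3, p3, 4, Wes, Nova, 24, A, 6), (3, p3, 4, Wes, Nova, 32, C, 19), (3, p3, 4, Wes, Nova, 32, C, 36), (3, p3, 4, Wes, Nova, 32, C, 37), (3, p3, 4, Wes, Nova, 34, C, 19), (3, p3, 4, Wes, Nova, 34, C, 36), (3, p3, 4, Wes, Nova, 34, C, 37), (3, p3, 4, Wes, Nova, 4, A, 25), (3, p3, 4, Wes, Nova, 4, A, 29), (3, p3, 4, Wes, Nova, 4, A, 6), (32, x1, 7, Eve, Alpha, 20, B, 14), (32, x1, 7, Eve, Alpha, 32, B, 14), (7, ops, 4, Uma, Nova, 24, A, 25), (7, ops, 4, Uma, Nova, 24, A, 29), (7, ops, 4, Uma, Nova, 24, A, 6), (7, ops, 4, Uma, Nova, 32, C, 19), (7, ops, 4, Uma, Nova, 32, C, 36), (7, ops, 4, Uma, Nova, 32, C, 37), (7, ops, 4, Uma, Nova, 34, C, 19), (7, ops, 4, Uma, Nova, 34, C, 36), (7, ops, 4, Uma, Nova, 34, C, 37), (7, ops, 4, Uma, Nova, 4, A, 25), (7, ops, 4, Uma, Nova, 4, A, 29), (7, ops, 4, Uma, Nova, 4, A, 6)}
σ[cid != rd]: keep tuples satisfying cid != rd → {(15, law, 4, Ned, Nova, 24, A, 25), (15, law, 4, Ned, Nova, 24, A, 29), (15, law, 4, Ned, Nova, 24, A, 6), (15, law, 4, Ned, Nova, 32, C, 19), (15, law, 4, Ned, Nova, 32, C, 36), (15, law, 4, Ned, Nova, 32, C, 37), (15, law, 4, Ned, Nova, 34, C, 19), (15, law, 4, Ned, Nova, 34, C, 36), (15, law, 4, Ned, Nova, 34, C, 37), (15, law, 4, Ned, Nova, 4, A, 25), (15, law, 4, Ned, Nova, 4, A, 29), (15, law, 4, Ned, Nova, 4, A, 6), (3, p3, 4, Wes, Nova, 24, A, 25), (3, p3, 4, Wes, Nova, 24, A, 29), (3, p3, 4, Wes, Nova, 24, A, 6), (3, p3, 4, Wes, Nova, 32, C, 19), (3, p3, 4, Wes, Nova, 32, C, 36), (3, p3, 4, Wes, Nova, 32, C, 37), (3, p3, 4, Wes, Nova, 34, C, 19), (3, p3, 4, Wes, Nova, 34, C, 36), (3, p3, 4, Wes, Nova, 34, C, 37), (3, p3, 4, Wes, Nova, 4, A, 25), (3, p3, 4, Wes, Nova, 4, A, 29), (3, p3, 4, Wes, Nova, 4, A, 6), (32, x1, 7, Eve, Alpha, 20, B, 14), (32, x1, 7, Eve, Alpha, 32, B, 14), (7, ops, 4, Uma, Nova, 24, A, 25), (7, ops, 4, Uma, Nova, 24, A, 29), (7, ops, 4, Uma, Nova, 24, A, 6), (7, ops, 4, Uma, Nova, 32, C, 19), (7, ops, 4, Uma, Nova, 32, C, 36), (7, ops, 4, Uma, Nova, 32, C, 37), (7, ops, 4, Uma, Nova, 34, C, 19), (7, ops, 4, Uma, Nova, 34, C, 36), (7, ops, 4, Uma, Nova, 34, C, 37), (7, ops, 4, Uma, Nova, 4, A, 25), (7, ops, 4, Uma, Nova, 4, A, 29), (7, ops, 4, Uma, Nova, 4, A, 6)}
π_{credits, sname} gives {(4, Ned), (4, Uma), (4, Wes), (7, Eve)} (34 duplicate(s) eliminated).
Taking the difference: {(4, Ned), (4, Uma), (4, Wes)}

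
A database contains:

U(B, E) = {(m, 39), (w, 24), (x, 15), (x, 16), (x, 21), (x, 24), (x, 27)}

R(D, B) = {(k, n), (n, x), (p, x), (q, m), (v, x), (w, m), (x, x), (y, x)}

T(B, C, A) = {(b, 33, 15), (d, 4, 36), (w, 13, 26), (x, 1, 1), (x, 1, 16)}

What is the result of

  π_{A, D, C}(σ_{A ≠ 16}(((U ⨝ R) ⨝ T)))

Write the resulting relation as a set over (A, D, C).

{(1, n, 1), (1, p, 1), (1, v, 1), (1, x, 1), (1, y, 1)}

U ⋈ R (natural join on B): {(m, 39, q), (m, 39, w), (x, 15, n), (x, 15, p), (x, 15, v), (x, 15, x), (x, 15, y), (x, 16, n), (x, 16, p), (x, 16, v), (x, 16, x), (x, 16, y), (x, 21, n), (x, 21, p), (x, 21, v), (x, 21, x), (x, 21, y), (x, 24, n), (x, 24, p), (x, 24, v), (x, 24, x), (x, 24, y), (x, 27, n), (x, 27, p), (x, 27, v), (x, 27, x), (x, 27, y)}
(U ⨝ R) ⋈ T (natural join on B): {(x, 15, n, 1, 1), (x, 15, n, 1, 16), (x, 15, p, 1, 1), (x, 15, p, 1, 16), (x, 15, v, 1, 1), (x, 15, v, 1, 16), (x, 15, x, 1, 1), (x, 15, x, 1, 16), (x, 15, y, 1, 1), (x, 15, y, 1, 16), (x, 16, n, 1, 1), (x, 16, n, 1, 16), (x, 16, p, 1, 1), (x, 16, p, 1, 16), (x, 16, v, 1, 1), (x, 16, v, 1, 16), (x, 16, x, 1, 1), (x, 16, x, 1, 16), (x, 16, y, 1, 1), (x, 16, y, 1, 16), (x, 21, n, 1, 1), (x, 21, n, 1, 16), (x, 21, p, 1, 1), (x, 21, p, 1, 16), (x, 21, v, 1, 1), (x, 21, v, 1, 16), (x, 21, x, 1, 1), (x, 21, x, 1, 16), (x, 21, y, 1, 1), (x, 21, y, 1, 16), (x, 24, n, 1, 1), (x, 24, n, 1, 16), (x, 24, p, 1, 1), (x, 24, p, 1, 16), (x, 24, v, 1, 1), (x, 24, v, 1, 16), (x, 24, x, 1, 1), (x, 24, x, 1, 16), (x, 24, y, 1, 1), (x, 24, y, 1, 16), (x, 27, n, 1, 1), (x, 27, n, 1, 16), (x, 27, p, 1, 1), (x, 27, p, 1, 16), (x, 27, v, 1, 1), (x, 27, v, 1, 16), (x, 27, x, 1, 1), (x, 27, x, 1, 16), (x, 27, y, 1, 1), (x, 27, y, 1, 16)}
Filtering on A ≠ 16 leaves {(x, 15, n, 1, 1), (x, 15, p, 1, 1), (x, 15, v, 1, 1), (x, 15, x, 1, 1), (x, 15, y, 1, 1), (x, 16, n, 1, 1), (x, 16, p, 1, 1), (x, 16, v, 1, 1), (x, 16, x, 1, 1), (x, 16, y, 1, 1), (x, 21, n, 1, 1), (x, 21, p, 1, 1), (x, 21, v, 1, 1), (x, 21, x, 1, 1), (x, 21, y, 1, 1), (x, 24, n, 1, 1), (x, 24, p, 1, 1), (x, 24, v, 1, 1), (x, 24, x, 1, 1), (x, 24, y, 1, 1), (x, 27, n, 1, 1), (x, 27, p, 1, 1), (x, 27, v, 1, 1), (x, 27, x, 1, 1), (x, 27, y, 1, 1)}.
π[A, D, C]: project onto (A, D, C) (20 duplicate(s) eliminated) → {(1, n, 1), (1, p, 1), (1, v, 1), (1, x, 1), (1, y, 1)}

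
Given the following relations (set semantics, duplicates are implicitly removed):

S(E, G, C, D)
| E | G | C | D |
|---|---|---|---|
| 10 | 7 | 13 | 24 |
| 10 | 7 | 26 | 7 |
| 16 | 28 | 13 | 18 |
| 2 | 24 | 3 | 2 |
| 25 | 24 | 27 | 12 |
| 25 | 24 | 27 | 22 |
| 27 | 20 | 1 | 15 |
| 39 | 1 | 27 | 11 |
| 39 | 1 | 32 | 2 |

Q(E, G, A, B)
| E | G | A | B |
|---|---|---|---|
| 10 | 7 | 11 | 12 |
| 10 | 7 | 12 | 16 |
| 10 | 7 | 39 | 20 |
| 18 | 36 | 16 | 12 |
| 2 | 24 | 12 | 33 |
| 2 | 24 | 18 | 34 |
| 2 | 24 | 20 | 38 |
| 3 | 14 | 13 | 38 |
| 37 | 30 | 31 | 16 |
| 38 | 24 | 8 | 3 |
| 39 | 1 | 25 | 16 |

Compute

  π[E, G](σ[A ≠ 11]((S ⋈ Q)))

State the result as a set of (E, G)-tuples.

Natural join on E, G: {(10, 7, 13, 24, 11, 12), (10, 7, 13, 24, 12, 16), (10, 7, 13, 24, 39, 20), (10, 7, 26, 7, 11, 12), (10, 7, 26, 7, 12, 16), (10, 7, 26, 7, 39, 20), (2, 24, 3, 2, 12, 33), (2, 24, 3, 2, 18, 34), (2, 24, 3, 2, 20, 38), (39, 1, 27, 11, 25, 16), (39, 1, 32, 2, 25, 16)}
Apply σ_{A ≠ 11}; surviving tuples: {(10, 7, 13, 24, 12, 16), (10, 7, 13, 24, 39, 20), (10, 7, 26, 7, 12, 16), (10, 7, 26, 7, 39, 20), (2, 24, 3, 2, 12, 33), (2, 24, 3, 2, 18, 34), (2, 24, 3, 2, 20, 38), (39, 1, 27, 11, 25, 16), (39, 1, 32, 2, 25, 16)}
π[E, G]: project onto (E, G) (6 duplicate(s) eliminated) → {(10, 7), (2, 24), (39, 1)}

{(10, 7), (2, 24), (39, 1)}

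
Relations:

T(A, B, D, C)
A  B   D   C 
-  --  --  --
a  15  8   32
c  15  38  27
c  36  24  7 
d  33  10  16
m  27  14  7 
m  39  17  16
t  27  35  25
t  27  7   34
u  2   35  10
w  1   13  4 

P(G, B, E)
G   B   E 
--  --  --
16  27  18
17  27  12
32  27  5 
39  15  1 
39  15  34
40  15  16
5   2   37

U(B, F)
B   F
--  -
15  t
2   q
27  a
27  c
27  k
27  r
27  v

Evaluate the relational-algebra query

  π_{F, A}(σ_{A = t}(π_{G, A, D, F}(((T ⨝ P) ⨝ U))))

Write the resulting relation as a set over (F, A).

{(a, t), (c, t), (k, t), (r, t), (v, t)}

Natural join on B: {(a, 15, 8, 32, 39, 1), (a, 15, 8, 32, 39, 34), (a, 15, 8, 32, 40, 16), (c, 15, 38, 27, 39, 1), (c, 15, 38, 27, 39, 34), (c, 15, 38, 27, 40, 16), (m, 27, 14, 7, 16, 18), (m, 27, 14, 7, 17, 12), (m, 27, 14, 7, 32, 5), (t, 27, 35, 25, 16, 18), (t, 27, 35, 25, 17, 12), (t, 27, 35, 25, 32, 5), (t, 27, 7, 34, 16, 18), (t, 27, 7, 34, 17, 12), (t, 27, 7, 34, 32, 5), (u, 2, 35, 10, 5, 37)}
Natural join on B: {(a, 15, 8, 32, 39, 1, t), (a, 15, 8, 32, 39, 34, t), (a, 15, 8, 32, 40, 16, t), (c, 15, 38, 27, 39, 1, t), (c, 15, 38, 27, 39, 34, t), (c, 15, 38, 27, 40, 16, t), (m, 27, 14, 7, 16, 18, a), (m, 27, 14, 7, 16, 18, c), (m, 27, 14, 7, 16, 18, k), (m, 27, 14, 7, 16, 18, r), (m, 27, 14, 7, 16, 18, v), (m, 27, 14, 7, 17, 12, a), (m, 27, 14, 7, 17, 12, c), (m, 27, 14, 7, 17, 12, k), (m, 27, 14, 7, 17, 12, r), (m, 27, 14, 7, 17, 12, v), (m, 27, 14, 7, 32, 5, a), (m, 27, 14, 7, 32, 5, c), (m, 27, 14, 7, 32, 5, k), (m, 27, 14, 7, 32, 5, r), (m, 27, 14, 7, 32, 5, v), (t, 27, 35, 25, 16, 18, a), (t, 27, 35, 25, 16, 18, c), (t, 27, 35, 25, 16, 18, k), (t, 27, 35, 25, 16, 18, r), (t, 27, 35, 25, 16, 18, v), (t, 27, 35, 25, 17, 12, a), (t, 27, 35, 25, 17, 12, c), (t, 27, 35, 25, 17, 12, k), (t, 27, 35, 25, 17, 12, r), (t, 27, 35, 25, 17, 12, v), (t, 27, 35, 25, 32, 5, a), (t, 27, 35, 25, 32, 5, c), (t, 27, 35, 25, 32, 5, k), (t, 27, 35, 25, 32, 5, r), (t, 27, 35, 25, 32, 5, v), (t, 27, 7, 34, 16, 18, a), (t, 27, 7, 34, 16, 18, c), (t, 27, 7, 34, 16, 18, k), (t, 27, 7, 34, 16, 18, r), (t, 27, 7, 34, 16, 18, v), (t, 27, 7, 34, 17, 12, a), (t, 27, 7, 34, 17, 12, c), (t, 27, 7, 34, 17, 12, k), (t, 27, 7, 34, 17, 12, r), (t, 27, 7, 34, 17, 12, v), (t, 27, 7, 34, 32, 5, a), (t, 27, 7, 34, 32, 5, c), (t, 27, 7, 34, 32, 5, k), (t, 27, 7, 34, 32, 5, r), (t, 27, 7, 34, 32, 5, v), (u, 2, 35, 10, 5, 37, q)}
π_{G, A, D, F} gives {(16, m, 14, a), (16, m, 14, c), (16, m, 14, k), (16, m, 14, r), (16, m, 14, v), (16, t, 35, a), (16, t, 35, c), (16, t, 35, k), (16, t, 35, r), (16, t, 35, v), (16, t, 7, a), (16, t, 7, c), (16, t, 7, k), (16, t, 7, r), (16, t, 7, v), (17, m, 14, a), (17, m, 14, c), (17, m, 14, k), (17, m, 14, r), (17, m, 14, v), (17, t, 35, a), (17, t, 35, c), (17, t, 35, k), (17, t, 35, r), (17, t, 35, v), (17, t, 7, a), (17, t, 7, c), (17, t, 7, k), (17, t, 7, r), (17, t, 7, v), (32, m, 14, a), (32, m, 14, c), (32, m, 14, k), (32, m, 14, r), (32, m, 14, v), (32, t, 35, a), (32, t, 35, c), (32, t, 35, k), (32, t, 35, r), (32, t, 35, v), (32, t, 7, a), (32, t, 7, c), (32, t, 7, k), (32, t, 7, r), (32, t, 7, v), (39, a, 8, t), (39, c, 38, t), (40, a, 8, t), (40, c, 38, t), (5, u, 35, q)} (2 duplicate(s) eliminated).
Filtering on A = t leaves {(16, t, 35, a), (16, t, 35, c), (16, t, 35, k), (16, t, 35, r), (16, t, 35, v), (16, t, 7, a), (16, t, 7, c), (16, t, 7, k), (16, t, 7, r), (16, t, 7, v), (17, t, 35, a), (17, t, 35, c), (17, t, 35, k), (17, t, 35, r), (17, t, 35, v), (17, t, 7, a), (17, t, 7, c), (17, t, 7, k), (17, t, 7, r), (17, t, 7, v), (32, t, 35, a), (32, t, 35, c), (32, t, 35, k), (32, t, 35, r), (32, t, 35, v), (32, t, 7, a), (32, t, 7, c), (32, t, 7, k), (32, t, 7, r), (32, t, 7, v)}.
π_{F, A} gives {(a, t), (c, t), (k, t), (r, t), (v, t)} (25 duplicate(s) eliminated).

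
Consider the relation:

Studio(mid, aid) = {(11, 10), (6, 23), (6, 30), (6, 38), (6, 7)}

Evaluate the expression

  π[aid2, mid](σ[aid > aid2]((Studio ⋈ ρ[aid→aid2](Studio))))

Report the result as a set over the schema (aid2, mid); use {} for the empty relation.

{(23, 6), (30, 6), (7, 6)}

ρ[aid→aid2]: schema becomes (mid, aid2); tuples unchanged.
Joining Studio and ρ[aid→aid2](Studio) on mid yields {(11, 10, 10), (6, 23, 23), (6, 23, 30), (6, 23, 38), (6, 23, 7), (6, 30, 23), (6, 30, 30), (6, 30, 38), (6, 30, 7), (6, 38, 23), (6, 38, 30), (6, 38, 38), (6, 38, 7), (6, 7, 23), (6, 7, 30), (6, 7, 38), (6, 7, 7)}.
Selection aid > aid2: {(6, 23, 7), (6, 30, 23), (6, 30, 7), (6, 38, 23), (6, 38, 30), (6, 38, 7)}
π[aid2, mid]: project onto (aid2, mid) (3 duplicate(s) eliminated) → {(23, 6), (30, 6), (7, 6)}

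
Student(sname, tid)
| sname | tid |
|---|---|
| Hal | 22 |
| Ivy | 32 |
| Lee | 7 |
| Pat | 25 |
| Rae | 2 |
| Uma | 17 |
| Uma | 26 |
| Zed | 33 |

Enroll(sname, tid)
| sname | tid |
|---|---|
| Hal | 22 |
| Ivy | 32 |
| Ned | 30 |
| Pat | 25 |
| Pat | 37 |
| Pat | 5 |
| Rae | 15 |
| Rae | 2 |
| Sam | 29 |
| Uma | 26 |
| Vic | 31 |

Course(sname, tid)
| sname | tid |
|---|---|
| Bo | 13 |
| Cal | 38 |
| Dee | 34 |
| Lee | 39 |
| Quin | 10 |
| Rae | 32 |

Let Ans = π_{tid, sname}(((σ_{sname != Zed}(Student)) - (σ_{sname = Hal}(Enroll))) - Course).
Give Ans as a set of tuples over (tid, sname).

{(17, Uma), (2, Rae), (25, Pat), (26, Uma), (32, Ivy), (7, Lee)}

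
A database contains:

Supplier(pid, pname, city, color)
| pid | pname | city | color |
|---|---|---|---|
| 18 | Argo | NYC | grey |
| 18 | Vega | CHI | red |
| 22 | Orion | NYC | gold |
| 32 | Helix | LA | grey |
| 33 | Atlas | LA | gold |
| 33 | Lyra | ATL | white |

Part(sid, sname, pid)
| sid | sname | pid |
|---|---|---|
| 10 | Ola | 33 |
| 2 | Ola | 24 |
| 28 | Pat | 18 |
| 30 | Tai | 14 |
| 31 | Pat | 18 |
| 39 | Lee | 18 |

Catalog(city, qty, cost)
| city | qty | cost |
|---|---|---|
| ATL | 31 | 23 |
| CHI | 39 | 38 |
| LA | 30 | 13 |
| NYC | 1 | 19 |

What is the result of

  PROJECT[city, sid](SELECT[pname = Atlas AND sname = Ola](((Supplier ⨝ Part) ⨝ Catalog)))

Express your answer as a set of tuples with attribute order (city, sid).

{(LA, 10)}

Joining Supplier and Part on pid yields {(18, Argo, NYC, grey, 28, Pat), (18, Argo, NYC, grey, 31, Pat), (18, Argo, NYC, grey, 39, Lee), (18, Vega, CHI, red, 28, Pat), (18, Vega, CHI, red, 31, Pat), (18, Vega, CHI, red, 39, Lee), (33, Atlas, LA, gold, 10, Ola), (33, Lyra, ATL, white, 10, Ola)}.
Joining (Supplier ⨝ Part) and Catalog on city yields {(18, Argo, NYC, grey, 28, Pat, 1, 19), (18, Argo, NYC, grey, 31, Pat, 1, 19), (18, Argo, NYC, grey, 39, Lee, 1, 19), (18, Vega, CHI, red, 28, Pat, 39, 38), (18, Vega, CHI, red, 31, Pat, 39, 38), (18, Vega, CHI, red, 39, Lee, 39, 38), (33, Atlas, LA, gold, 10, Ola, 30, 13), (33, Lyra, ATL, white, 10, Ola, 31, 23)}.
Filtering on pname = Atlas AND sname = Ola leaves {(33, Atlas, LA, gold, 10, Ola, 30, 13)}.
π_{city, sid} gives {(LA, 10)}.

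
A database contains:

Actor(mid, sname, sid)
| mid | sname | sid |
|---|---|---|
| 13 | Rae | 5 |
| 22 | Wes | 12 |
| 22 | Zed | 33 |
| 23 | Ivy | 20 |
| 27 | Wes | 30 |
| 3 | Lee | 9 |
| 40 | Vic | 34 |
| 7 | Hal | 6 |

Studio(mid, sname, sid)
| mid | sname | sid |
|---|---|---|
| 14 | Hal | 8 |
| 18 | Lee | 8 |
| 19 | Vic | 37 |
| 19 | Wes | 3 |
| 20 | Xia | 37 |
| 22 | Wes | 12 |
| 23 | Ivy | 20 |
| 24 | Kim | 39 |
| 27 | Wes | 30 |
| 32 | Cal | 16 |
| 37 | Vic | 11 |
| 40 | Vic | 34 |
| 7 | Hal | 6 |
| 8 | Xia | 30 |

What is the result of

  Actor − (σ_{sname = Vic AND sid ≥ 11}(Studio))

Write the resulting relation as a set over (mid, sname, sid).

{(13, Rae, 5), (22, Wes, 12), (22, Zed, 33), (23, Ivy, 20), (27, Wes, 30), (3, Lee, 9), (7, Hal, 6)}

Apply σ_{sname = Vic AND sid ≥ 11}; surviving tuples: {(19, Vic, 37), (37, Vic, 11), (40, Vic, 34)}
Difference: {(13, Rae, 5), (22, Wes, 12), (22, Zed, 33), (23, Ivy, 20), (27, Wes, 30), (3, Lee, 9), (40, Vic, 34), (7, Hal, 6)} with {(19, Vic, 37), (37, Vic, 11), (40, Vic, 34)} → {(13, Rae, 5), (22, Wes, 12), (22, Zed, 33), (23, Ivy, 20), (27, Wes, 30), (3, Lee, 9), (7, Hal, 6)}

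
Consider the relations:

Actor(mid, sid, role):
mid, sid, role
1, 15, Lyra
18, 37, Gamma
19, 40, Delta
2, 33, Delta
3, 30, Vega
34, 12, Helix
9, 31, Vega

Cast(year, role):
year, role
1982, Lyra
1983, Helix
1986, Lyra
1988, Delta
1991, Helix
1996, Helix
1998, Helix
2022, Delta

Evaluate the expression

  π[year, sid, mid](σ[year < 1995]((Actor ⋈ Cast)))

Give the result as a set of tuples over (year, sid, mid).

{(1982, 15, 1), (1983, 12, 34), (1986, 15, 1), (1988, 33, 2), (1988, 40, 19), (1991, 12, 34)}

Natural join on role: {(1, 15, Lyra, 1982), (1, 15, Lyra, 1986), (19, 40, Delta, 1988), (19, 40, Delta, 2022), (2, 33, Delta, 1988), (2, 33, Delta, 2022), (34, 12, Helix, 1983), (34, 12, Helix, 1991), (34, 12, Helix, 1996), (34, 12, Helix, 1998)}
Selection year < 1995: {(1, 15, Lyra, 1982), (1, 15, Lyra, 1986), (19, 40, Delta, 1988), (2, 33, Delta, 1988), (34, 12, Helix, 1983), (34, 12, Helix, 1991)}
π_{year, sid, mid} gives {(1982, 15, 1), (1983, 12, 34), (1986, 15, 1), (1988, 33, 2), (1988, 40, 19), (1991, 12, 34)}.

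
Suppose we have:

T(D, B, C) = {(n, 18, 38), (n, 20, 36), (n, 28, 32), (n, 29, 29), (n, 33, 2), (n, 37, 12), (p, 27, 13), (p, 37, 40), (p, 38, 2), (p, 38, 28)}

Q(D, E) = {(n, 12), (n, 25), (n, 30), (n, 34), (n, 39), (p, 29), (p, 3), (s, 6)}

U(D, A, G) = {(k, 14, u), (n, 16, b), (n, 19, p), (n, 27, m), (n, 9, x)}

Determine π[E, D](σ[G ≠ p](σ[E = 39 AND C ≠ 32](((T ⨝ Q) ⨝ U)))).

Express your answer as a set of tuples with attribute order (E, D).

{(39, n)}

Joining T and Q on D yields {(n, 18, 38, 12), (n, 18, 38, 25), (n, 18, 38, 30), (n, 18, 38, 34), (n, 18, 38, 39), (n, 20, 36, 12), (n, 20, 36, 25), (n, 20, 36, 30), (n, 20, 36, 34), (n, 20, 36, 39), (n, 28, 32, 12), (n, 28, 32, 25), (n, 28, 32, 30), (n, 28, 32, 34), (n, 28, 32, 39), (n, 29, 29, 12), (n, 29, 29, 25), (n, 29, 29, 30), (n, 29, 29, 34), (n, 29, 29, 39), (n, 33, 2, 12), (n, 33, 2, 25), (n, 33, 2, 30), (n, 33, 2, 34), (n, 33, 2, 39), (n, 37, 12, 12), (n, 37, 12, 25), (n, 37, 12, 30), (n, 37, 12, 34), (n, 37, 12, 39), (p, 27, 13, 29), (p, 27, 13, 3), (p, 37, 40, 29), (p, 37, 40, 3), (p, 38, 2, 29), (p, 38, 2, 3), (p, 38, 28, 29), (p, 38, 28, 3)}.
Joining (T ⨝ Q) and U on D yields {(n, 18, 38, 12, 16, b), (n, 18, 38, 12, 19, p), (n, 18, 38, 12, 27, m), (n, 18, 38, 12, 9, x), (n, 18, 38, 25, 16, b), (n, 18, 38, 25, 19, p), (n, 18, 38, 25, 27, m), (n, 18, 38, 25, 9, x), (n, 18, 38, 30, 16, b), (n, 18, 38, 30, 19, p), (n, 18, 38, 30, 27, m), (n, 18, 38, 30, 9, x), (n, 18, 38, 34, 16, b), (n, 18, 38, 34, 19, p), (n, 18, 38, 34, 27, m), (n, 18, 38, 34, 9, x), (n, 18, 38, 39, 16, b), (n, 18, 38, 39, 19, p), (n, 18, 38, 39, 27, m), (n, 18, 38, 39, 9, x), (n, 20, 36, 12, 16, b), (n, 20, 36, 12, 19, p), (n, 20, 36, 12, 27, m), (n, 20, 36, 12, 9, x), (n, 20, 36, 25, 16, b), (n, 20, 36, 25, 19, p), (n, 20, 36, 25, 27, m), (n, 20, 36, 25, 9, x), (n, 20, 36, 30, 16, b), (n, 20, 36, 30, 19, p), (n, 20, 36, 30, 27, m), (n, 20, 36, 30, 9, x), (n, 20, 36, 34, 16, b), (n, 20, 36, 34, 19, p), (n, 20, 36, 34, 27, m), (n, 20, 36, 34, 9, x), (n, 20, 36, 39, 16, b), (n, 20, 36, 39, 19, p), (n, 20, 36, 39, 27, m), (n, 20, 36, 39, 9, x), (n, 28, 32, 12, 16, b), (n, 28, 32, 12, 19, p), (n, 28, 32, 12, 27, m), (n, 28, 32, 12, 9, x), (n, 28, 32, 25, 16, b), (n, 28, 32, 25, 19, p), (n, 28, 32, 25, 27, m), (n, 28, 32, 25, 9, x), (n, 28, 32, 30, 16, b), (n, 28, 32, 30, 19, p), (n, 28, 32, 30, 27, m), (n, 28, 32, 30, 9, x), (n, 28, 32, 34, 16, b), (n, 28, 32, 34, 19, p), (n, 28, 32, 34, 27, m), (n, 28, 32, 34, 9, x), (n, 28, 32, 39, 16, b), (n, 28, 32, 39, 19, p), (n, 28, 32, 39, 27, m), (n, 28, 32, 39, 9, x), (n, 29, 29, 12, 16, b), (n, 29, 29, 12, 19, p), (n, 29, 29, 12, 27, m), (n, 29, 29, 12, 9, x), (n, 29, 29, 25, 16, b), (n, 29, 29, 25, 19, p), (n, 29, 29, 25, 27, m), (n, 29, 29, 25, 9, x), (n, 29, 29, 30, 16, b), (n, 29, 29, 30, 19, p), (n, 29, 29, 30, 27, m), (n, 29, 29, 30, 9, x), (n, 29, 29, 34, 16, b), (n, 29, 29, 34, 19, p), (n, 29, 29, 34, 27, m), (n, 29, 29, 34, 9, x), (n, 29, 29, 39, 16, b), (n, 29, 29, 39, 19, p), (n, 29, 29, 39, 27, m), (n, 29, 29, 39, 9, x), (n, 33, 2, 12, 16, b), (n, 33, 2, 12, 19, p), (n, 33, 2, 12, 27, m), (n, 33, 2, 12, 9, x), (n, 33, 2, 25, 16, b), (n, 33, 2, 25, 19, p), (n, 33, 2, 25, 27, m), (n, 33, 2, 25, 9, x), (n, 33, 2, 30, 16, b), (n, 33, 2, 30, 19, p), (n, 33, 2, 30, 27, m), (n, 33, 2, 30, 9, x), (n, 33, 2, 34, 16, b), (n, 33, 2, 34, 19, p), (n, 33, 2, 34, 27, m), (n, 33, 2, 34, 9, x), (n, 33, 2, 39, 16, b), (n, 33, 2, 39, 19, p), (n, 33, 2, 39, 27, m), (n, 33, 2, 39, 9, x), (n, 37, 12, 12, 16, b), (n, 37, 12, 12, 19, p), (n, 37, 12, 12, 27, m), (n, 37, 12, 12, 9, x), (n, 37, 12, 25, 16, b), (n, 37, 12, 25, 19, p), (n, 37, 12, 25, 27, m), (n, 37, 12, 25, 9, x), (n, 37, 12, 30, 16, b), (n, 37, 12, 30, 19, p), (n, 37, 12, 30, 27, m), (n, 37, 12, 30, 9, x), (n, 37, 12, 34, 16, b), (n, 37, 12, 34, 19, p), (n, 37, 12, 34, 27, m), (n, 37, 12, 34, 9, x), (n, 37, 12, 39, 16, b), (n, 37, 12, 39, 19, p), (n, 37, 12, 39, 27, m), (n, 37, 12, 39, 9, x)}.
Apply σ_{E = 39 AND C ≠ 32}; surviving tuples: {(n, 18, 38, 39, 16, b), (n, 18, 38, 39, 19, p), (n, 18, 38, 39, 27, m), (n, 18, 38, 39, 9, x), (n, 20, 36, 39, 16, b), (n, 20, 36, 39, 19, p), (n, 20, 36, 39, 27, m), (n, 20, 36, 39, 9, x), (n, 29, 29, 39, 16, b), (n, 29, 29, 39, 19, p), (n, 29, 29, 39, 27, m), (n, 29, 29, 39, 9, x), (n, 33, 2, 39, 16, b), (n, 33, 2, 39, 19, p), (n, 33, 2, 39, 27, m), (n, 33, 2, 39, 9, x), (n, 37, 12, 39, 16, b), (n, 37, 12, 39, 19, p), (n, 37, 12, 39, 27, m), (n, 37, 12, 39, 9, x)}
Apply σ_{G ≠ p}; surviving tuples: {(n, 18, 38, 39, 16, b), (n, 18, 38, 39, 27, m), (n, 18, 38, 39, 9, x), (n, 20, 36, 39, 16, b), (n, 20, 36, 39, 27, m), (n, 20, 36, 39, 9, x), (n, 29, 29, 39, 16, b), (n, 29, 29, 39, 27, m), (n, 29, 29, 39, 9, x), (n, 33, 2, 39, 16, b), (n, 33, 2, 39, 27, m), (n, 33, 2, 39, 9, x), (n, 37, 12, 39, 16, b), (n, 37, 12, 39, 27, m), (n, 37, 12, 39, 9, x)}
Projecting to E, D (14 duplicate(s) eliminated): {(39, n)}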